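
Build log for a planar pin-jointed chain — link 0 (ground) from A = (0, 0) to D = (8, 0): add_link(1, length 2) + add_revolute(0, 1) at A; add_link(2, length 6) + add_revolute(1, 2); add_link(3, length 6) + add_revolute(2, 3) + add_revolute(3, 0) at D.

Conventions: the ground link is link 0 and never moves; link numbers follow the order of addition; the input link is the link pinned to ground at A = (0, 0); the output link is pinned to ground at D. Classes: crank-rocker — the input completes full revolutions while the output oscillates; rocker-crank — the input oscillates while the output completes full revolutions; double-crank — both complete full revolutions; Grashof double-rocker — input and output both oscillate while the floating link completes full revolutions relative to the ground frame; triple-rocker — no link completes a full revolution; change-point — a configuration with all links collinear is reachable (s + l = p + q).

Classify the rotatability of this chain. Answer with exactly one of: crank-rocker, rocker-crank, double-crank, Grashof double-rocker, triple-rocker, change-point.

lengths: ground=8, input=2, coupler=6, output=6
sorted: s=2 (shortest), l=8 (longest), p+q=12
s + l = 10 vs p + q = 12
s + l < p + q (Grashof) with shortest = input link → crank-rocker

crank-rocker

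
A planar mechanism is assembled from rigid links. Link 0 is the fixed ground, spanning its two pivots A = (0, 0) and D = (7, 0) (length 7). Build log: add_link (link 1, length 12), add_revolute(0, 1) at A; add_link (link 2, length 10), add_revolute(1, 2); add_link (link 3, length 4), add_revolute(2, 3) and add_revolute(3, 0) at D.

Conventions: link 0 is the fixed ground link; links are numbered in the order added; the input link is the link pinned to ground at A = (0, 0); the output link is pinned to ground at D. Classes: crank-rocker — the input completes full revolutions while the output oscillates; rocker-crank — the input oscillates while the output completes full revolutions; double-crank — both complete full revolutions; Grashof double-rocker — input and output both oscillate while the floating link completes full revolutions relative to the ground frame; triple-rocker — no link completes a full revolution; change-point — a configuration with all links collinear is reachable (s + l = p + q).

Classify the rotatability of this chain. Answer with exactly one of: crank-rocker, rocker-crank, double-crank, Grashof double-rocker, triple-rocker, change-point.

lengths: ground=7, input=12, coupler=10, output=4
sorted: s=4 (shortest), l=12 (longest), p+q=17
s + l = 16 vs p + q = 17
s + l < p + q (Grashof) with shortest = output link → rocker-crank

rocker-crank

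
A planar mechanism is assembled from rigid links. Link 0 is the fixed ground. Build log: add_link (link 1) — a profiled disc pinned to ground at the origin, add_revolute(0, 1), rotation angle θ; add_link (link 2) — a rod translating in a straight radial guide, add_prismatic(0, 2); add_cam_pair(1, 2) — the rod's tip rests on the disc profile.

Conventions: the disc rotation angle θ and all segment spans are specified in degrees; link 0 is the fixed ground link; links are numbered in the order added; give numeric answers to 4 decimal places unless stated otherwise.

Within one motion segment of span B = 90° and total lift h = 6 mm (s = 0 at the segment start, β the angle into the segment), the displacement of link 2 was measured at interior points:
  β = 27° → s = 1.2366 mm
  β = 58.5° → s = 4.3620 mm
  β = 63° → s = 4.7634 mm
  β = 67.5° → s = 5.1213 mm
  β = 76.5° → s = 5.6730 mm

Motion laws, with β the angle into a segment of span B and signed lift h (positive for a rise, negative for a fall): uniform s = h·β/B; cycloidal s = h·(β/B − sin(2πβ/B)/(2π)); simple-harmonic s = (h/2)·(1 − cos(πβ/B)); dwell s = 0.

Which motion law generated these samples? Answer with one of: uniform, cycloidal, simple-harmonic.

candidates at β/B = r: uniform s = h·r (linear in β); cycloidal s = h·(r − sin(2πr)/(2π)); simple-harmonic s = (h/2)(1 − cos(πr))
β=27°: printed 1.2366 | uniform 1.8000, cycloidal 0.8918, simple-harmonic 1.2366
β=58.5°: printed 4.3620 | uniform 3.9000, cycloidal 4.6726, simple-harmonic 4.3620
β=63°: printed 4.7634 | uniform 4.2000, cycloidal 5.1082, simple-harmonic 4.7634
β=67.5°: printed 5.1213 | uniform 4.5000, cycloidal 5.4549, simple-harmonic 5.1213
β=76.5°: printed 5.6730 | uniform 5.1000, cycloidal 5.8726, simple-harmonic 5.6730
only one law matches every sample → simple-harmonic

simple-harmonic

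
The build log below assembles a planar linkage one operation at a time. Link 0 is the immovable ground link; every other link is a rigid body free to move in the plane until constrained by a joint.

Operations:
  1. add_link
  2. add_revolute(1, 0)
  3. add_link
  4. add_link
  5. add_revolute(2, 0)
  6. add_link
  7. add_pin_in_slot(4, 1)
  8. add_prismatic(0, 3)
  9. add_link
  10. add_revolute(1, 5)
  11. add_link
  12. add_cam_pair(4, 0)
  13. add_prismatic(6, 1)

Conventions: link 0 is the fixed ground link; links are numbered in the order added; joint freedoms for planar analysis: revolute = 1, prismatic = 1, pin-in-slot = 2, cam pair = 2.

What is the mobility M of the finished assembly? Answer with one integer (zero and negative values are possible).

L=1 J1=0 J2=0
add link → L=2 J1=0 J2=0
R@1,0 dof=1 J1 → L=2 J1=1 J2=0
add link → L=3 J1=1 J2=0
add link → L=4 J1=1 J2=0
R@2,0 dof=1 J1 → L=4 J1=2 J2=0
add link → L=5 J1=2 J2=0
PS@4,1 dof=2 J2 → L=5 J1=2 J2=1
P@0,3 dof=1 J1 → L=5 J1=3 J2=1
add link → L=6 J1=3 J2=1
R@1,5 dof=1 J1 → L=6 J1=4 J2=1
add link → L=7 J1=4 J2=1
C@4,0 dof=2 J2 → L=7 J1=4 J2=2
P@6,1 dof=1 J1 → L=7 J1=5 J2=2
M=3(L−1)−2J1−J2=3·6−2·5−2=6

M = 6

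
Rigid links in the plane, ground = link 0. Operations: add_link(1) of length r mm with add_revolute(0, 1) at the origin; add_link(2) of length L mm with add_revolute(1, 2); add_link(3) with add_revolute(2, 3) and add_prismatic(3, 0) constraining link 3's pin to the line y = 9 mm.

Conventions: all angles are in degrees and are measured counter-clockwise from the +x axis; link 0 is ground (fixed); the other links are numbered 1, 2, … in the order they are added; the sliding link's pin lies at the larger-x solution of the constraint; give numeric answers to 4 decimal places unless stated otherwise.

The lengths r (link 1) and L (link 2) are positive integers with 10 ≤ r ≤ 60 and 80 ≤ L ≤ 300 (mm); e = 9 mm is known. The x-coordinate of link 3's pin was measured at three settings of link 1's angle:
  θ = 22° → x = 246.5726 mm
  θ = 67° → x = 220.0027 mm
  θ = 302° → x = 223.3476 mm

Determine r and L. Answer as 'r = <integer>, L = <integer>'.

constraint per measurement: (x − r cos θ)² + (r sin θ − e)² = L²
subtracting the θ₁ and θ₂ equations cancels the r² and L² terms:
r = (x₁² − x₂²) / (2[(x₁cos θ₁ + e sin θ₁) − (x₂cos θ₂ + e sin θ₂)]) = 44.9999 → r = 45
L² = (x₁ − r cos θ₁)² + (r sin θ₁ − e)² = 42024.9837 → L = 205.0000 → L = 205
check at θ₃=302°: x = 223.3476 (printed 223.3476) ✓

r = 45, L = 205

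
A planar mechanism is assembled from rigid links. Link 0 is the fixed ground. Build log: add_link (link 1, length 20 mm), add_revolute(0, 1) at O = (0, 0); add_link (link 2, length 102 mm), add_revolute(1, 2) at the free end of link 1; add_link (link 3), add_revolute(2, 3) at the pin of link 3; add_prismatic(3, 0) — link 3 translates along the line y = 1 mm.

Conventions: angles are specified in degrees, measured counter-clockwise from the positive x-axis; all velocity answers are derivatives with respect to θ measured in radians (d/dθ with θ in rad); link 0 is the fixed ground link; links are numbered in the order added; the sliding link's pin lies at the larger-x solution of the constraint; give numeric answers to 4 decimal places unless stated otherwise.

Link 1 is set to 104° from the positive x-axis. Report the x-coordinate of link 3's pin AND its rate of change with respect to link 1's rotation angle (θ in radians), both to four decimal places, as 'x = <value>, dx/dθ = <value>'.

geometry: r = 20 mm, L = 102 mm, e = 1 mm
crank pin P = (r cos θ, r sin θ) = (-4.838438, 19.405915)
h = r sin θ − e = 19.405915 − 1 = 18.405915
x = r cos θ + √(L² − h²) = -4.838438 + 100.325582 = 95.487144
dx/dθ = −r sin θ − h·r cos θ/√(L² − h²) (θ in radians; h = 18.405915) = -18.518246

x = 95.4871, dx/dθ = -18.5182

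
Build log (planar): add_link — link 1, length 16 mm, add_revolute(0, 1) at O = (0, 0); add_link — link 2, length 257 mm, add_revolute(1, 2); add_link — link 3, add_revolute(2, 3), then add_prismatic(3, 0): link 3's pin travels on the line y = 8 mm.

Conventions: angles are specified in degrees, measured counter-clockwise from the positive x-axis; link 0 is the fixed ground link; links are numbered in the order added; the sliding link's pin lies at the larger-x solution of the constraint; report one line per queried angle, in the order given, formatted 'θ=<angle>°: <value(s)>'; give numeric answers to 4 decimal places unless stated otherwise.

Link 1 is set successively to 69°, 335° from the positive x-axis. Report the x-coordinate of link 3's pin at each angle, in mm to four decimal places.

geometry: r = 16 mm, L = 257 mm, e = 8 mm
θ=69°: crank pin P = (r cos θ, r sin θ) = (5.733887, 14.937287)
θ=69°: h = r sin θ − e = 14.937287 − 8 = 6.937287
θ=69°: x = r cos θ + √(L² − h²) = 5.733887 + 256.906353 = 262.640240
θ=335°: crank pin P = (r cos θ, r sin θ) = (14.500925, -6.761892)
θ=335°: h = r sin θ − e = -6.761892 − 8 = -14.761892
θ=335°: x = r cos θ + √(L² − h²) = 14.500925 + 256.575694 = 271.076618

θ=69°: 262.6402
θ=335°: 271.0766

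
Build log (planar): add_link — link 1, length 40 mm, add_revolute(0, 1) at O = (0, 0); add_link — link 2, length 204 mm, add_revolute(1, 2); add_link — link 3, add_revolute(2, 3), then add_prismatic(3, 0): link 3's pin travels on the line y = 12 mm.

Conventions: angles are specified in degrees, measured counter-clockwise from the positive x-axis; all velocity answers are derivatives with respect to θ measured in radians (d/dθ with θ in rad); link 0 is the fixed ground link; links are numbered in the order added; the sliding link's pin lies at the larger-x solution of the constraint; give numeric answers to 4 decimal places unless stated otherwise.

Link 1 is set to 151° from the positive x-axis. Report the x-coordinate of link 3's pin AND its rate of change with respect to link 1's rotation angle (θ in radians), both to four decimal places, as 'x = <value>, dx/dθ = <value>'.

geometry: r = 40 mm, L = 204 mm, e = 12 mm
crank pin P = (r cos θ, r sin θ) = (-34.984788, 19.392385)
h = r sin θ − e = 19.392385 − 12 = 7.392385
x = r cos θ + √(L² − h²) = -34.984788 + 203.866016 = 168.881228
dx/dθ = −r sin θ − h·r cos θ/√(L² − h²) (θ in radians; h = 7.392385) = -18.123802

x = 168.8812, dx/dθ = -18.1238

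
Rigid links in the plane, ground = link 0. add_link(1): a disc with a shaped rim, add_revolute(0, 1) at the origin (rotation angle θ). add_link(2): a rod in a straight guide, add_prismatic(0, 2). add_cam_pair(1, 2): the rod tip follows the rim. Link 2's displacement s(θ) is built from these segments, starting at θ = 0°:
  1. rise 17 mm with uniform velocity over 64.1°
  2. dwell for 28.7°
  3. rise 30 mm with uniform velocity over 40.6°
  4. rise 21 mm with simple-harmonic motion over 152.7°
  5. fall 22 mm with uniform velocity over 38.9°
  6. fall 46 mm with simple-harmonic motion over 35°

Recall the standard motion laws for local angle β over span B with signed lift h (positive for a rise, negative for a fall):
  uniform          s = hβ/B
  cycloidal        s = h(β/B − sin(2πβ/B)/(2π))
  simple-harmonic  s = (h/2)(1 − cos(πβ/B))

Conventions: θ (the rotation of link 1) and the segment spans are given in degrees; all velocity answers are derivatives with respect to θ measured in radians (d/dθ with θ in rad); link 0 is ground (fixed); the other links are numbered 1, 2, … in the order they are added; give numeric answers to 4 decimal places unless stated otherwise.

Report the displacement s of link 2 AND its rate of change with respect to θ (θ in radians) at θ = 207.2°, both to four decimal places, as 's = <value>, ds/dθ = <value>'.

segment 1 (0° to 64.1°, uniform, h = 17) is passed completely: s = 0.0000 + (17) = 17.0000
segment 2 (64.1° to 92.8°, dwell): s unchanged at 17.0000
segment 3 (92.8° to 133.4°, uniform, h = 30) is passed completely: s = 17.0000 + (30) = 47.0000
θ = 207.2° falls in segment 4 (133.4° to 286.1°, simple-harmonic, h = 21): β = 207.2 − 133.4 = 73.8°, B = 152.7°; Δs = 21/2·(1 − cos(π·0.4833)) = 9.9494; s = 47.0000 + 9.9494 = 56.9494
velocity in seg [133.4°–286.1°] (simple-harmonic), θ in radians: β = 73.8° = 1.2881 rad, B = 152.7° = 2.6651 rad; ds/dθ = (πh/(2B)) sin(πβ/B) = (π·21/(2·2.6651)) sin(π·0.4833) = 12.360181 mm/rad

s = 56.9494, ds/dθ = 12.3602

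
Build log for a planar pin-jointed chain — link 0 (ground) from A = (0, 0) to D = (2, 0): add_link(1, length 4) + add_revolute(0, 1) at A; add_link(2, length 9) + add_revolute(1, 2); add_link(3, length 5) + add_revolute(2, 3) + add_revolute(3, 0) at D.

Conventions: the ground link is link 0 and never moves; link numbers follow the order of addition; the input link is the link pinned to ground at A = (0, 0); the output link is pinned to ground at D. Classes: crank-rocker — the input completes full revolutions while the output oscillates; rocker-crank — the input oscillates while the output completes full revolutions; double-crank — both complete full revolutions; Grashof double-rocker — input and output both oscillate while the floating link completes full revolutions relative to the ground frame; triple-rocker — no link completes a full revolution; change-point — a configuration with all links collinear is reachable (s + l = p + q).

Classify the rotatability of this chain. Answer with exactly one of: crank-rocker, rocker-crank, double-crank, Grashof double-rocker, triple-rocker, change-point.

lengths: ground=2, input=4, coupler=9, output=5
sorted: s=2 (shortest), l=9 (longest), p+q=9
s + l = 11 vs p + q = 9
s + l > p + q → non-Grashof → no link fully rotates → triple-rocker

triple-rocker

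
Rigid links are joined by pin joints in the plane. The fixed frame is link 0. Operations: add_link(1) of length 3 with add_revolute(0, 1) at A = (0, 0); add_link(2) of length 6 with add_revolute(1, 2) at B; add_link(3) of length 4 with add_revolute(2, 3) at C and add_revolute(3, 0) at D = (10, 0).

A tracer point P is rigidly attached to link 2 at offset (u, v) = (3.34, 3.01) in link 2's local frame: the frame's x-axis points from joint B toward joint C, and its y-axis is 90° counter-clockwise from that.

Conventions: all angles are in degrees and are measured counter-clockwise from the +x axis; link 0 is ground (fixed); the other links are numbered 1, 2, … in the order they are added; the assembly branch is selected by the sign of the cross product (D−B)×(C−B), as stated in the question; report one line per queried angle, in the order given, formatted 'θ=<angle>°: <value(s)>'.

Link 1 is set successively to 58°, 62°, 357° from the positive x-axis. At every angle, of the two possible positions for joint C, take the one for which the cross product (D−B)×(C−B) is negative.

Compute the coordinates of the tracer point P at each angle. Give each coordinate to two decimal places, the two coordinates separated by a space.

A=(0,0), D=(10.00,0)
θ=58°: B = A + 3.00·(cos58°, sin58°) = (1.5898, 2.5441)
θ=58°: |BD| = 8.7866
θ=58°: circle(B,6.00) ∩ circle(D,4.00): a=5.5314, h=2.3246
θ=58°:   candidates: C₊=(7.5573,3.1675) cross=20.425; C₋=(6.2112,-1.2824) cross=-20.425
θ=58°:   branch - wants cross < 0 → take C=(6.2112,-1.2824) (cross=-20.425)
θ=58°: ex = (C−B)/|BC| = (0.7702,-0.6378); ey = (0.6378,0.7702)
θ=58°: P = B + 3.34·ex + 3.01·ey = (6.0820,2.7324)
θ=62°: B = A + 3.00·(cos62°, sin62°) = (1.4084, 2.6488)
θ=62°: |BD| = 8.9906
θ=62°: circle(B,6.00) ∩ circle(D,4.00): a=5.6076, h=2.1342
θ=62°:   candidates: C₊=(7.3959,3.0362) cross=19.188; C₋=(6.1383,-1.0428) cross=-19.188
θ=62°:   branch - wants cross < 0 → take C=(6.1383,-1.0428) (cross=-19.188)
θ=62°: ex = (C−B)/|BC| = (0.7883,-0.6153); ey = (0.6153,0.7883)
θ=62°: P = B + 3.34·ex + 3.01·ey = (5.8934,2.9667)
θ=357°: B = A + 3.00·(cos357°, sin357°) = (2.9959, -0.1570)
θ=357°: |BD| = 7.0059
θ=357°: circle(B,6.00) ∩ circle(D,4.00): a=4.9303, h=3.4194
θ=357°:   candidates: C₊=(7.8483,3.3720) cross=23.956; C₋=(8.0016,-3.4650) cross=-23.956
θ=357°:   branch - wants cross < 0 → take C=(8.0016,-3.4650) (cross=-23.956)
θ=357°: ex = (C−B)/|BC| = (0.8343,-0.5513); ey = (0.5513,0.8343)
θ=357°: P = B + 3.34·ex + 3.01·ey = (7.4419,0.5127)

θ=58°: 6.08 2.73
θ=62°: 5.89 2.97
θ=357°: 7.44 0.51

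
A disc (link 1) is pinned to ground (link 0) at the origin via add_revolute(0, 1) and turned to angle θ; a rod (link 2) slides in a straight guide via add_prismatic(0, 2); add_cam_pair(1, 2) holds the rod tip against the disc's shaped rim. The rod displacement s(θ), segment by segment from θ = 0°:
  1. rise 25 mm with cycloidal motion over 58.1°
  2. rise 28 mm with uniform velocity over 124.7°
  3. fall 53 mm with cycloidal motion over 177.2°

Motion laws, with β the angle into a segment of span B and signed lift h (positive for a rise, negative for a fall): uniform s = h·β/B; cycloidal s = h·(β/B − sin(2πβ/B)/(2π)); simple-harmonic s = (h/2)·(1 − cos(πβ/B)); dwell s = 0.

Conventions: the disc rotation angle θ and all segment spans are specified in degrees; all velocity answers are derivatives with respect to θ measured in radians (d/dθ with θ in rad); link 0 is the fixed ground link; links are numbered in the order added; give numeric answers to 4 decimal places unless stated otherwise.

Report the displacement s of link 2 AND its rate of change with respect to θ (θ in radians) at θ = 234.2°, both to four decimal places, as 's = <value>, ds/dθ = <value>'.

segment 1 (0° to 58.1°, cycloidal, h = 25) is passed completely: s = 0.0000 + (25) = 25.0000
segment 2 (58.1° to 182.8°, uniform, h = 28) is passed completely: s = 25.0000 + (28) = 53.0000
θ = 234.2° falls in segment 3 (182.8° to 360°, cycloidal, h = -53): β = 234.2 − 182.8 = 51.4°, B = 177.2°; Δs = -53·(0.2901 − sin(2π·0.2901)/(2π)) = -7.2043; s = 53.0000 − 7.2043 = 45.7957
velocity in seg [182.8°–360°] (cycloidal), θ in radians: β = 51.4° = 0.8971 rad, B = 177.2° = 3.0927 rad; ds/dθ = (h/B)(1 − cos(2πβ/B)) = ((-53)/3.0927)(1 − cos(2π·0.2901)) = -21.405860 mm/rad

s = 45.7957, ds/dθ = -21.4059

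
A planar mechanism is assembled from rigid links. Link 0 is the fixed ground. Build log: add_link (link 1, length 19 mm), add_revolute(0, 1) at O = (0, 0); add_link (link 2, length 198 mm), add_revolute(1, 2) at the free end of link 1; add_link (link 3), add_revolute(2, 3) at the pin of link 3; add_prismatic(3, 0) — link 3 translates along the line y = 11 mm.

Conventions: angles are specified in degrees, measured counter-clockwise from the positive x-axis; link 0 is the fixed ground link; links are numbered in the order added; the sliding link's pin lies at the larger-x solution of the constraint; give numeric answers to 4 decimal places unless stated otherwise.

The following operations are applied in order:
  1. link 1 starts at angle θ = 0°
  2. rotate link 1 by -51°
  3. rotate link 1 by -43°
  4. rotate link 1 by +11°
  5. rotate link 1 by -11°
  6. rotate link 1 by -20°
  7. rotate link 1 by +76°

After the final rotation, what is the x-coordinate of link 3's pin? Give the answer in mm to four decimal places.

geometry: r = 19 mm, L = 198 mm, e = 11 mm; θ starts at 0°
rotate link 1 by -51°: θ ← 0° -51° = -51°
rotate link 1 by -43°: θ ← -51° -43° = -94°
rotate link 1 by +11°: θ ← -94° +11° = -83°
rotate link 1 by -11°: θ ← -83° -11° = -94°
rotate link 1 by -20°: θ ← -94° -20° = -114°
rotate link 1 by +76°: θ ← -114° +76° = -38°
crank pin P = (r cos θ, r sin θ) = (14.972204, -11.697568)
h = r sin θ − e = -11.697568 − 11 = -22.697568
x = r cos θ + √(L² − h²) = 14.972204 + 196.694739 = 211.666943

211.6669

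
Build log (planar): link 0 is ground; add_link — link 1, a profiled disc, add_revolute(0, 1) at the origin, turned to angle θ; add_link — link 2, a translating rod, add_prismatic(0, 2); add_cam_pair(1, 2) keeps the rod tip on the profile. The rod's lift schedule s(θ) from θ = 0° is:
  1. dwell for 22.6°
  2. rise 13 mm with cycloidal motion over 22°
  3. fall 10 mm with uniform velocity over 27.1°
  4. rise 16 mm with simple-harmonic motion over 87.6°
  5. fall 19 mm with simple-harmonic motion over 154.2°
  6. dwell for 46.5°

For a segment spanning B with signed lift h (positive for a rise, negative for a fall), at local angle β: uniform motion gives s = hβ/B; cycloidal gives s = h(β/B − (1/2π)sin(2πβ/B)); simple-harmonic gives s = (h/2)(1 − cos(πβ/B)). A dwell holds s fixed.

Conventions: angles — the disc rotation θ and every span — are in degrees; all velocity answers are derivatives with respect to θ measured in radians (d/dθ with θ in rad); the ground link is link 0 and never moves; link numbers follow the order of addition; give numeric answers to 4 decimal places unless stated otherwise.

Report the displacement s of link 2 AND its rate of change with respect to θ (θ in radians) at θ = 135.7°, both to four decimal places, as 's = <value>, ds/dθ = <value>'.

seg 1 [0°–22.6°] dwell: s stays 0.0000
seg 2 [22.6°–44.6°] cycloidal, h=13: full span → s += 13 → s = 13.0000
seg 3 [44.6°–71.7°] uniform, h=-10: full span → s += -10 → s = 3.0000
seg 4 [71.7°–159.3°] simple-harmonic, h=16: θ=135.7° here. β=64, B=87.6. 16/2·(1 − cos(π·0.7306)) = 13.3017 → s = 16.3017
velocity in seg [71.7°–159.3°] (simple-harmonic), θ in radians: β = 64° = 1.1170 rad, B = 87.6° = 1.5289 rad; ds/dθ = (πh/(2B)) sin(πβ/B) = (π·16/(2·1.5289)) sin(π·0.7306) = 12.310299 mm/rad

s = 16.3017, ds/dθ = 12.3103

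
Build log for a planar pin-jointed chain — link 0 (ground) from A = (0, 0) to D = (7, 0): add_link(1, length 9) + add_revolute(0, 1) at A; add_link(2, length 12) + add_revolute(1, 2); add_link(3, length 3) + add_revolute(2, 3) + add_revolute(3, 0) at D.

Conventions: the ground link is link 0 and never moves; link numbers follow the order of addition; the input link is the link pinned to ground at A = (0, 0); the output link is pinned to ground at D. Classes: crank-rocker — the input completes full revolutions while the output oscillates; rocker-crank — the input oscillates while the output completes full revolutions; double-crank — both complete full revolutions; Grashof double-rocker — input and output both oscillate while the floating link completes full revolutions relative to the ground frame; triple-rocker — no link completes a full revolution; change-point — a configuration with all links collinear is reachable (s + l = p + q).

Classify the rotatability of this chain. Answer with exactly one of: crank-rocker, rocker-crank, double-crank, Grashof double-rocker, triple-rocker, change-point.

lengths: ground=7, input=9, coupler=12, output=3
sorted: s=3 (shortest), l=12 (longest), p+q=16
s + l = 15 vs p + q = 16
s + l < p + q (Grashof) with shortest = output link → rocker-crank

rocker-crank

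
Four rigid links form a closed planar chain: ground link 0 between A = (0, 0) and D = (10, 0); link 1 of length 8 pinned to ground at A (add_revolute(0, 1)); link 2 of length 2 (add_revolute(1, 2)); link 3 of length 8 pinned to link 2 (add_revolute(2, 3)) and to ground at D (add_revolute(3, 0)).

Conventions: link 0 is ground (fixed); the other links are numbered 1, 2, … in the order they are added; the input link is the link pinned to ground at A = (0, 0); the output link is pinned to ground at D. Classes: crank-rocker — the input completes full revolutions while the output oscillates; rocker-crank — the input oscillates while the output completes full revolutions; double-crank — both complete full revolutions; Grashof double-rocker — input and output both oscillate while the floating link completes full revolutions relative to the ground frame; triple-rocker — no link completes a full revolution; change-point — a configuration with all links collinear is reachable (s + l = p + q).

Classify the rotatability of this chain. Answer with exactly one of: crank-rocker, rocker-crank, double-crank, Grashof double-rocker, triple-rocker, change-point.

lengths: ground=10, input=8, coupler=2, output=8
sorted: s=2 (shortest), l=10 (longest), p+q=16
s + l = 12 vs p + q = 16
s + l < p + q (Grashof) with shortest = coupler link → Grashof double-rocker

Grashof double-rocker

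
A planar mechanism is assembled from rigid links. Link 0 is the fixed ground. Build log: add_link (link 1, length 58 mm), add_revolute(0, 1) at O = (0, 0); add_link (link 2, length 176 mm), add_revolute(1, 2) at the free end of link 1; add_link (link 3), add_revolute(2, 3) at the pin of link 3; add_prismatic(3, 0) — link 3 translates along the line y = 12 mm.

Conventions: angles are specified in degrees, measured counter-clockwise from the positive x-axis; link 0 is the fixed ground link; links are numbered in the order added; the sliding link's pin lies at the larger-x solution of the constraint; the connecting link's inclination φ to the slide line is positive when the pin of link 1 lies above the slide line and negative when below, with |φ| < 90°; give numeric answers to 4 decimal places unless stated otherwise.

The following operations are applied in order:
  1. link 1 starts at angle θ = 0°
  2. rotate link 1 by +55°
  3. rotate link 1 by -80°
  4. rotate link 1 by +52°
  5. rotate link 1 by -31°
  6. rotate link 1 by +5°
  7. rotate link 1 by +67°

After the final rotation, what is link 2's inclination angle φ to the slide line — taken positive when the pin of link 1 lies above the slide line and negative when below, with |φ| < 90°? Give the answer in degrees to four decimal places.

geometry: r = 58 mm, L = 176 mm, e = 12 mm; θ starts at 0°
rotate link 1 by +55°: θ ← 0° +55° = 55°
rotate link 1 by -80°: θ ← 55° -80° = -25°
rotate link 1 by +52°: θ ← -25° +52° = 27°
rotate link 1 by -31°: θ ← 27° -31° = -4°
rotate link 1 by +5°: θ ← -4° +5° = 1°
rotate link 1 by +67°: θ ← 1° +67° = 68°
h = r sin θ − e = 53.776664 − 12 = 41.776664
sin φ = h / L = 41.776664 / 176 = 0.23736741
φ = arcsin(0.23736741) = 13.731214°

13.7312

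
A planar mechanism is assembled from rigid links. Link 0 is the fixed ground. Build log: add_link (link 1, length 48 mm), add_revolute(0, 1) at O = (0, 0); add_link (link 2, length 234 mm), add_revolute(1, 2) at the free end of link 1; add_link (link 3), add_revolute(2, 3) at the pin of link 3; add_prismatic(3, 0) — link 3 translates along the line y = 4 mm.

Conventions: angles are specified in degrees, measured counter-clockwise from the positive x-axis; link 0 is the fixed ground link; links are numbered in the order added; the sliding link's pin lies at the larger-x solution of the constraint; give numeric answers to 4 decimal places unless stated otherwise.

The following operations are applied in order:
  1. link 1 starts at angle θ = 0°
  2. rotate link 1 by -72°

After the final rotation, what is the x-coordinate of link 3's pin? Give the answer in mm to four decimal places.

geometry: r = 48 mm, L = 234 mm, e = 4 mm; θ starts at 0°
rotate link 1 by -72°: θ ← 0° -72° = -72°
crank pin P = (r cos θ, r sin θ) = (14.832816, -45.650713)
h = r sin θ − e = -45.650713 − 4 = -49.650713
x = r cos θ + √(L² − h²) = 14.832816 + 228.671832 = 243.504648

243.5046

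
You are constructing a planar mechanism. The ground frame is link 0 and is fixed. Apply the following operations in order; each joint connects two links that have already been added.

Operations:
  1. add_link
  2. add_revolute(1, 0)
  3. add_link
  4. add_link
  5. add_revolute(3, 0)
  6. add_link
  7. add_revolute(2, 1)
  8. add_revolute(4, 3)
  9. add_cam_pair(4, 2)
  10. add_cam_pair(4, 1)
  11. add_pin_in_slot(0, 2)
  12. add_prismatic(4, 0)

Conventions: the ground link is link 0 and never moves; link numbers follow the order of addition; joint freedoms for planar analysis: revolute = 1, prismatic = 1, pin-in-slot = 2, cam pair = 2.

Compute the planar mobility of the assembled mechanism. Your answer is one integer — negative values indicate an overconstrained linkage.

ground; <1,0,0>
#1 <2,0,0>
R:1↔0 J1 <2,1,0>
#2 <3,1,0>
#3 <4,1,0>
R:3↔0 J1 <4,2,0>
#4 <5,2,0>
R:2↔1 J1 <5,3,0>
R:4↔3 J1 <5,4,0>
C:4↔2 J2 <5,4,1>
C:4↔1 J2 <5,4,2>
PS:0↔2 J2 <5,4,3>
P:4↔0 J1 <5,5,3>
3×4 − 2×5 − 1×3 = -1

M = -1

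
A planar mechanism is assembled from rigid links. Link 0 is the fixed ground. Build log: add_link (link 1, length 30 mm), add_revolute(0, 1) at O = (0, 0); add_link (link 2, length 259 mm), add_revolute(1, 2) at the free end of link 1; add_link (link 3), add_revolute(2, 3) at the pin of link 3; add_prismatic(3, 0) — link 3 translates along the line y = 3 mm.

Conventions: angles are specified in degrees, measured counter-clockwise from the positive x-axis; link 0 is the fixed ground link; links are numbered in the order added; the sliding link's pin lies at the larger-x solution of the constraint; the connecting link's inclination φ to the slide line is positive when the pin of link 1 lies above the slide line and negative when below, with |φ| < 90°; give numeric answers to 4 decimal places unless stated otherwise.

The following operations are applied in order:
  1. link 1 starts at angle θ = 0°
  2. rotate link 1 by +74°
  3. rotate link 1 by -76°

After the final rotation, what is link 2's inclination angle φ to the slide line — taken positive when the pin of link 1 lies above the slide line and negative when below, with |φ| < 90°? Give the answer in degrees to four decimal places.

geometry: r = 30 mm, L = 259 mm, e = 3 mm; θ starts at 0°
rotate link 1 by +74°: θ ← 0° +74° = 74°
rotate link 1 by -76°: θ ← 74° -76° = -2°
h = r sin θ − e = -1.046985 − 3 = -4.046985
sin φ = h / L = -4.046985 / 259 = -0.01562542
φ = arcsin(-0.01562542) = -0.895307°

-0.8953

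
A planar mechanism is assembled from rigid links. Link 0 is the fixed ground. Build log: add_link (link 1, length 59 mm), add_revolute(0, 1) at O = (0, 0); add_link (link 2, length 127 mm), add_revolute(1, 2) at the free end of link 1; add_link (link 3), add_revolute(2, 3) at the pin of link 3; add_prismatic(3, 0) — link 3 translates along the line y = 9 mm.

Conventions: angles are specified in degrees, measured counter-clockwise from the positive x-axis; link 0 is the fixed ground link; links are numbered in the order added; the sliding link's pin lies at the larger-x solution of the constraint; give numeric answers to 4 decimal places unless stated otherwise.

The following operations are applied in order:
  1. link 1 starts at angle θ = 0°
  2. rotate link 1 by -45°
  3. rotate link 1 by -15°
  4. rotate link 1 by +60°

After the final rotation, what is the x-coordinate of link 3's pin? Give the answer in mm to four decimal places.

geometry: r = 59 mm, L = 127 mm, e = 9 mm; θ starts at 0°
rotate link 1 by -45°: θ ← 0° -45° = -45°
rotate link 1 by -15°: θ ← -45° -15° = -60°
rotate link 1 by +60°: θ ← -60° +60° = 0°
crank pin P = (r cos θ, r sin θ) = (59.000000, 0.000000)
h = r sin θ − e = 0.000000 − 9 = -9.000000
x = r cos θ + √(L² − h²) = 59.000000 + 126.680701 = 185.680701

185.6807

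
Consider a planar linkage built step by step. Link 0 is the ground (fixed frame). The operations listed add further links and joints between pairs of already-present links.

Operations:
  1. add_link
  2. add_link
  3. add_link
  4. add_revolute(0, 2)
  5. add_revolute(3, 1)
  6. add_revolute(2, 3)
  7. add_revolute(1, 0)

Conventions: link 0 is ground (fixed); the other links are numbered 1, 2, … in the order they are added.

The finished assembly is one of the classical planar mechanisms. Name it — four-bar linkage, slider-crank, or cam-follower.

links: 4 (incl. ground); joints: 4 revolute, 0 prismatic, 0 higher (cam) pair, forming one closed loop
4 links in a single 4R loop → four-bar linkage

four-bar linkage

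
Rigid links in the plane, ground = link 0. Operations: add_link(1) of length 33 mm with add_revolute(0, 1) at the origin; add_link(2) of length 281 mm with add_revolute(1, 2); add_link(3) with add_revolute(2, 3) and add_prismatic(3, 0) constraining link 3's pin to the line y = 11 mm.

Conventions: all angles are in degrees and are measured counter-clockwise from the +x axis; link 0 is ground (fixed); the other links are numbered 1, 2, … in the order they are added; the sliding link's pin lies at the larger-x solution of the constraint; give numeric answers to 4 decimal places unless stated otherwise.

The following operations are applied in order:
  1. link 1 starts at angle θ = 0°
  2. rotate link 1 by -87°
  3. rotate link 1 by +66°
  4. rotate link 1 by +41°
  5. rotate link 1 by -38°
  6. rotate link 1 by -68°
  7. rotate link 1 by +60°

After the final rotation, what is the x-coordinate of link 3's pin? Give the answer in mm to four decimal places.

geometry: r = 33 mm, L = 281 mm, e = 11 mm; θ starts at 0°
rotate link 1 by -87°: θ ← 0° -87° = -87°
rotate link 1 by +66°: θ ← -87° +66° = -21°
rotate link 1 by +41°: θ ← -21° +41° = 20°
rotate link 1 by -38°: θ ← 20° -38° = -18°
rotate link 1 by -68°: θ ← -18° -68° = -86°
rotate link 1 by +60°: θ ← -86° +60° = -26°
crank pin P = (r cos θ, r sin θ) = (29.660204, -14.466248)
h = r sin θ − e = -14.466248 − 11 = -25.466248
x = r cos θ + √(L² − h²) = 29.660204 + 279.843653 = 309.503857

309.5039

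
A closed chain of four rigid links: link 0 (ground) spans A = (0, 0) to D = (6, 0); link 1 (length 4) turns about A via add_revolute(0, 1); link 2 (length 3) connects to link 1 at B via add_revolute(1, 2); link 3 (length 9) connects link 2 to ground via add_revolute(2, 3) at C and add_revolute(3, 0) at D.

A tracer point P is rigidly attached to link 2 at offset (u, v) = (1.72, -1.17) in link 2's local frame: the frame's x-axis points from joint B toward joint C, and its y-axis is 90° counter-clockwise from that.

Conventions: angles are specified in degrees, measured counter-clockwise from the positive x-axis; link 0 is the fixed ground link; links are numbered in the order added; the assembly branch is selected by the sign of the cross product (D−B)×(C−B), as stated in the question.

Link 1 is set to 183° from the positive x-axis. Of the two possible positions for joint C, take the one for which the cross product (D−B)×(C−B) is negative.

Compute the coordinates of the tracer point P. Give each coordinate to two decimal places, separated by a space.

A=(0,0), D=(6.00,0)
B = A + 4.00·(cos183°, sin183°) = (-3.9945, -0.2093)
|BD| = 9.9967
circle(B,3.00) ∩ circle(D,9.00): a=1.3972, h=2.6548
  candidates: C₊=(-2.6532,2.4741) cross=26.539; C₋=(-2.5421,-2.8343) cross=-26.539
  branch - wants cross < 0 → take C=(-2.5421,-2.8343) (cross=-26.539)
ex = (C−B)/|BC| = (0.4842,-0.8750); ey = (0.8750,0.4842)
P = B + 1.72·ex + -1.17·ey = (-4.1855,-2.2808)

-4.19 -2.28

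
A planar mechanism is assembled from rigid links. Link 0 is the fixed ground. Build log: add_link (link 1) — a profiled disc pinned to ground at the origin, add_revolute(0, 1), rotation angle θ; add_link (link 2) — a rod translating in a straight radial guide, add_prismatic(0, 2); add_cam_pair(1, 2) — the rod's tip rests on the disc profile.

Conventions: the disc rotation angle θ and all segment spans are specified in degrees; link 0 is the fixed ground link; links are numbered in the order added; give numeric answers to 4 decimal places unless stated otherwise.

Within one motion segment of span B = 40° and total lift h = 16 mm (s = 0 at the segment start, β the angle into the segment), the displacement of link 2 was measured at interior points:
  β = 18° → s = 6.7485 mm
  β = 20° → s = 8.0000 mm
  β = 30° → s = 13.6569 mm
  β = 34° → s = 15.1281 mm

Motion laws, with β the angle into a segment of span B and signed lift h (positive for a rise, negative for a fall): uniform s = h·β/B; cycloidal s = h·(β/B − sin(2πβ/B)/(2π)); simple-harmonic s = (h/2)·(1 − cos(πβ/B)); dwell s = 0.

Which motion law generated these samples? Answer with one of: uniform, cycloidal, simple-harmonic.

candidates at β/B = r: uniform s = h·r (linear in β); cycloidal s = h·(r − sin(2πr)/(2π)); simple-harmonic s = (h/2)(1 − cos(πr))
β=18°: printed 6.7485 | uniform 7.2000, cycloidal 6.4131, simple-harmonic 6.7485
β=20°: printed 8.0000 | uniform 8.0000, cycloidal 8.0000, simple-harmonic 8.0000
β=30°: printed 13.6569 | uniform 12.0000, cycloidal 14.5465, simple-harmonic 13.6569
β=34°: printed 15.1281 | uniform 13.6000, cycloidal 15.6601, simple-harmonic 15.1281
only one law matches every sample → simple-harmonic

simple-harmonic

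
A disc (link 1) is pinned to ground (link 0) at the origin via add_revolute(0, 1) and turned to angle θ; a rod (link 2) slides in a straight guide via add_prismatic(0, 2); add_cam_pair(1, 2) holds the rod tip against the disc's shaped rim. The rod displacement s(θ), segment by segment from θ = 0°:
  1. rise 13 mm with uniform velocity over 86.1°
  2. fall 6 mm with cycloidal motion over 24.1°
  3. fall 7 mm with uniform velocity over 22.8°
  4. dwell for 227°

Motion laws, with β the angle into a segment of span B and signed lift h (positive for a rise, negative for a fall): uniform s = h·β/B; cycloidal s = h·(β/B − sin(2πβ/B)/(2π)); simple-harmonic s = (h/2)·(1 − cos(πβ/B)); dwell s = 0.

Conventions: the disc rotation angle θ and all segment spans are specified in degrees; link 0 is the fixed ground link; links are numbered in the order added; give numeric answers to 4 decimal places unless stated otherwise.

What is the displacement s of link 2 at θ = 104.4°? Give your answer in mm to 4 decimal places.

segment 1 (0° to 86.1°, uniform, h = 13) is passed completely: s = 0.0000 + (13) = 13.0000
θ = 104.4° falls in segment 2 (86.1° to 110.2°, cycloidal, h = -6): β = 104.4 − 86.1 = 18.3°, B = 24.1°; Δs = -6·(0.7593 − sin(2π·0.7593)/(2π)) = -5.5093; s = 13.0000 − 5.5093 = 7.4907

7.4907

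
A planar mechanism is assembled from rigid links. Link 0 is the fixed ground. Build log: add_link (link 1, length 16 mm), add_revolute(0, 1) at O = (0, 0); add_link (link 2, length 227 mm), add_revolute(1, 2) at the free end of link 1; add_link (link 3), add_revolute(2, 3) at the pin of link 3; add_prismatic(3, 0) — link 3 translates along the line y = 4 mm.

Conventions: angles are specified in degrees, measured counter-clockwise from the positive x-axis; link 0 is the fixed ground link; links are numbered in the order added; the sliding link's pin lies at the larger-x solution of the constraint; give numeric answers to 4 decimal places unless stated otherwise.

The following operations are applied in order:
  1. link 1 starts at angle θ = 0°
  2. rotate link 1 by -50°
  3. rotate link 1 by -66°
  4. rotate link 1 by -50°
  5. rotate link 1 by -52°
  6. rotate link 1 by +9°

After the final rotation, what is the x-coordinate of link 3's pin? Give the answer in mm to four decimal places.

geometry: r = 16 mm, L = 227 mm, e = 4 mm; θ starts at 0°
rotate link 1 by -50°: θ ← 0° -50° = -50°
rotate link 1 by -66°: θ ← -50° -66° = -116°
rotate link 1 by -50°: θ ← -116° -50° = -166°
rotate link 1 by -52°: θ ← -166° -52° = -218°
rotate link 1 by +9°: θ ← -218° +9° = -209°
crank pin P = (r cos θ, r sin θ) = (-13.993915, 7.756954)
h = r sin θ − e = 7.756954 − 4 = 3.756954
x = r cos θ + √(L² − h²) = -13.993915 + 226.968908 = 212.974993

212.9750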